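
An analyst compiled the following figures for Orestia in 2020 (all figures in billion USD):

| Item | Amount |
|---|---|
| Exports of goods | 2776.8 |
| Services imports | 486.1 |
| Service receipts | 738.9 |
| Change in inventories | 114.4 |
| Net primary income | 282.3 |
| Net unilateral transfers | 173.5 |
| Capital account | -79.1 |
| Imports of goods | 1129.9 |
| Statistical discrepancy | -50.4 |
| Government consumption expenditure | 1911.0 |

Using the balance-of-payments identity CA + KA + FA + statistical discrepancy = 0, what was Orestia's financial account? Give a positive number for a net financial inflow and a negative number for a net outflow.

-2226.0

Goods balance = 2776.8 - 1129.9 = 1646.9
Services balance = 738.9 - 486.1 = 252.8
Trade balance (goods + services) = 1646.9 + 252.8 = 1899.7
Net primary income = 282.3
Net secondary income = 173.5
Current account = 1899.7 + 282.3 + 173.5 = 2355.5
Financial account = -(2355.5 + (-79.1) + (-50.4)) = -2226.0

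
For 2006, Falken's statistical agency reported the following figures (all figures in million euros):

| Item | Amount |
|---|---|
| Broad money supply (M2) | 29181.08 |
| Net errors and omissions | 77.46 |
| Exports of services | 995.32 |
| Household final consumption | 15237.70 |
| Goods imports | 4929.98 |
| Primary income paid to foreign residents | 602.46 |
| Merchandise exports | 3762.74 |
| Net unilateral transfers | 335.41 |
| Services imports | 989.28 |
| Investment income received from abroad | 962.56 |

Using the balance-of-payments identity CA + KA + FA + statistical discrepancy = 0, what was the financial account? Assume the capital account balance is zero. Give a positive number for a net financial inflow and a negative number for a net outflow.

388.23

Goods balance = 3762.74 - 4929.98 = -1167.24
Services balance = 995.32 - 989.28 = 6.04
Trade balance (goods + services) = -1167.24 + 6.04 = -1161.20
Net primary income = 962.56 - 602.46 = 360.10
Net secondary income = 335.41
Current account = -1161.20 + 360.10 + 335.41 = -465.69
Financial account = -(-465.69 + 77.46) = 388.23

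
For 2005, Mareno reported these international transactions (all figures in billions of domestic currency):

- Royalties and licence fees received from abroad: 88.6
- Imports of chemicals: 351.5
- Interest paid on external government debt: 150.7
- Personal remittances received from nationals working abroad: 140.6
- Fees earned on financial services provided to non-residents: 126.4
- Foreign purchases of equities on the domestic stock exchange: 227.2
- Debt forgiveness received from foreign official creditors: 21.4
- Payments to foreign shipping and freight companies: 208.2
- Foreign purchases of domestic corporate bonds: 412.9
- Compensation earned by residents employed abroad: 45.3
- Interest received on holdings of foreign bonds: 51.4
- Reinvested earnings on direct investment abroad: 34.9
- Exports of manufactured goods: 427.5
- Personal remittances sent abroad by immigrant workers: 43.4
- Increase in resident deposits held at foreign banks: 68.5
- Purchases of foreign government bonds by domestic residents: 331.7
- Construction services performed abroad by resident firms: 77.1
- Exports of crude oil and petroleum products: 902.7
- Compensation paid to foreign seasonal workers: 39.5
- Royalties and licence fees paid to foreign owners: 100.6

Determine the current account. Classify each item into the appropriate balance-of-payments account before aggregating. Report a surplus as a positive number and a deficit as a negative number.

1000.6

Goods: 427.5 - 351.5 + 902.7 = 978.7
Services: 126.4 - 100.6 - 208.2 + 88.6 + 77.1 = -16.7
Primary income: -150.7 + 34.9 - 39.5 + 51.4 + 45.3 = -58.6
Secondary income: -43.4 + 140.6 = 97.2
Current account = 978.7 + (-16.7) + (-58.6) + 97.2 = 1000.6
(Excluded from the current account — financial account: foreign purchases of equities on the domestic stock exchange 227.2, foreign purchases of domestic corporate bonds 412.9, increase in resident deposits held at foreign banks 68.5, purchases of foreign government bonds by domestic residents 331.7; capital account: debt forgiveness received from foreign official creditors 21.4.)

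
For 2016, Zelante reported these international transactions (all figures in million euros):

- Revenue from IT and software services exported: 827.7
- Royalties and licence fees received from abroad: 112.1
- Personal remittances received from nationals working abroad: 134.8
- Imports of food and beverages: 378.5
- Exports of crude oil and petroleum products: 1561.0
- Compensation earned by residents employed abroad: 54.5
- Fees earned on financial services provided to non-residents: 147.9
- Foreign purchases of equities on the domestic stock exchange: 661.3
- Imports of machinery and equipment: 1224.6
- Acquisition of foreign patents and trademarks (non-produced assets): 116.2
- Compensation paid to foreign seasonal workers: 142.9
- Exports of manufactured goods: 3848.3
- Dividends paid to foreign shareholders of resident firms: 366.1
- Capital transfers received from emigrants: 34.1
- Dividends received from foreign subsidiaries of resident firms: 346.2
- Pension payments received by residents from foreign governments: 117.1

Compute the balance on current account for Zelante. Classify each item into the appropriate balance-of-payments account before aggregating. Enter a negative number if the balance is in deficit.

5037.5

Goods: -1224.6 + 3848.3 - 378.5 + 1561.0 = 3806.2
Services: 112.1 + 147.9 + 827.7 = 1087.7
Primary income: 346.2 - 366.1 + 54.5 - 142.9 = -108.3
Secondary income: 117.1 + 134.8 = 251.9
Current account = 3806.2 + 1087.7 + (-108.3) + 251.9 = 5037.5
(Excluded from the current account — financial account: foreign purchases of equities on the domestic stock exchange 661.3; capital account: acquisition of foreign patents and trademarks (non-produced assets) 116.2, capital transfers received from emigrants 34.1.)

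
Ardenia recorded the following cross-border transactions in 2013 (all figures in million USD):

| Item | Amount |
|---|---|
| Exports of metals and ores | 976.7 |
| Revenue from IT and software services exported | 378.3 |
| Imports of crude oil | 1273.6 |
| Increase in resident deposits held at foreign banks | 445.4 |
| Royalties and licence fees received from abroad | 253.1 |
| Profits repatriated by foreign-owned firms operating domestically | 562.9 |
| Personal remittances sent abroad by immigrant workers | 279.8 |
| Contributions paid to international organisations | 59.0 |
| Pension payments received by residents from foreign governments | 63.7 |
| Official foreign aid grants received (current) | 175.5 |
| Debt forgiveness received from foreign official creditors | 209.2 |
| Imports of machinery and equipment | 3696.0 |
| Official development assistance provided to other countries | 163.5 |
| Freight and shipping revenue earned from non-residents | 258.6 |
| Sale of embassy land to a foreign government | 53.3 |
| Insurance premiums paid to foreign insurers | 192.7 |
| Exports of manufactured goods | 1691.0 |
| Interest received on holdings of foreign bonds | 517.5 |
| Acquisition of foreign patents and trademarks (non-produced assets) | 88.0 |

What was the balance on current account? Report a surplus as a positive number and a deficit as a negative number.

Goods: -3696.0 - 1273.6 + 1691.0 + 976.7 = -2301.9
Services: -192.7 + 253.1 + 258.6 + 378.3 = 697.3
Primary income: 517.5 - 562.9 = -45.4
Secondary income: -279.8 + 63.7 - 163.5 + 175.5 - 59.0 = -263.1
Current account = (-2301.9) + 697.3 + (-45.4) + (-263.1) = -1913.1
(Excluded from the current account — financial account: increase in resident deposits held at foreign banks 445.4; capital account: debt forgiveness received from foreign official creditors 209.2, sale of embassy land to a foreign government 53.3, acquisition of foreign patents and trademarks (non-produced assets) 88.0.)

-1913.1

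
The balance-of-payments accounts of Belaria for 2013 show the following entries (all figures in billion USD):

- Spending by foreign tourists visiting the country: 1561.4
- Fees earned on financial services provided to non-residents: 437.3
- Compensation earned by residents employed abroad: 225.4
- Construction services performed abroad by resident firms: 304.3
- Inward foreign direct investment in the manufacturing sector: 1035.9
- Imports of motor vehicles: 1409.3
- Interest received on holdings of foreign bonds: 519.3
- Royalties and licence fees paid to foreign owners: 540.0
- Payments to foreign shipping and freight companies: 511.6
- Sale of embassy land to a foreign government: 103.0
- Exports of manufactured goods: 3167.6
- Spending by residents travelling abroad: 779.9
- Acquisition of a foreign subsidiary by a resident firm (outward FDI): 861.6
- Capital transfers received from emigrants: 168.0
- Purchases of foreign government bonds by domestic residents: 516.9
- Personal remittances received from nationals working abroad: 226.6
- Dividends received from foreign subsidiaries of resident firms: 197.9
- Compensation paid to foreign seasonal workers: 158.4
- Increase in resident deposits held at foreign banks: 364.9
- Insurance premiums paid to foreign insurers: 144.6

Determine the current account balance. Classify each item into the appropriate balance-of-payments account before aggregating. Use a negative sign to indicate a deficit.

3096.0

Goods: -1409.3 + 3167.6 = 1758.3
Services: -779.9 - 511.6 + 1561.4 - 144.6 + 304.3 - 540.0 + 437.3 = 326.9
Primary income: 225.4 - 158.4 + 197.9 + 519.3 = 784.2
Secondary income: 226.6
Current account = 1758.3 + 326.9 + 784.2 + 226.6 = 3096.0
(Excluded from the current account — financial account: inward foreign direct investment in the manufacturing sector 1035.9, acquisition of a foreign subsidiary by a resident firm (outward FDI) 861.6, purchases of foreign government bonds by domestic residents 516.9, increase in resident deposits held at foreign banks 364.9; capital account: sale of embassy land to a foreign government 103.0, capital transfers received from emigrants 168.0.)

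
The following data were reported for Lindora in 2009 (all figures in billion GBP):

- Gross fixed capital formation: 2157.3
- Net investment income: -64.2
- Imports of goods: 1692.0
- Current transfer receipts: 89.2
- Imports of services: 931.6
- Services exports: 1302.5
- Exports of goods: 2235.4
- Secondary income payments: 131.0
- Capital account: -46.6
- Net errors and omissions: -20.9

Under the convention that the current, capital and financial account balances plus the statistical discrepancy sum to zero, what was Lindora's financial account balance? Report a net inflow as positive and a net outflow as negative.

Goods balance = 2235.4 - 1692.0 = 543.4
Services balance = 1302.5 - 931.6 = 370.9
Trade balance (goods + services) = 543.4 + 370.9 = 914.3
Net primary income = -64.2
Net secondary income = 89.2 - 131.0 = -41.8
Current account = 914.3 + (-64.2) + (-41.8) = 808.3
Financial account = -(808.3 + (-46.6) + (-20.9)) = -740.8

-740.8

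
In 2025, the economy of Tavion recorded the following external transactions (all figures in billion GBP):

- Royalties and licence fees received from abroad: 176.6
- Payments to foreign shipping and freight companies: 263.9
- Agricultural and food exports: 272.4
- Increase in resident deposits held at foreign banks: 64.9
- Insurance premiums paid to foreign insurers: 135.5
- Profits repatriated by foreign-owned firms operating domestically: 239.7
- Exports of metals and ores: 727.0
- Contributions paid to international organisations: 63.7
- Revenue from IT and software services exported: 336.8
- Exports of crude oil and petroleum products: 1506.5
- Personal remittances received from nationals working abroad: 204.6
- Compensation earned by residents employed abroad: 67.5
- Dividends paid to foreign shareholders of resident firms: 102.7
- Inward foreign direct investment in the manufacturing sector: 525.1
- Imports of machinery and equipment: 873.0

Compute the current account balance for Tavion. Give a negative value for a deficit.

1612.9

Goods: 1506.5 - 873.0 + 727.0 + 272.4 = 1632.9
Services: -263.9 + 176.6 - 135.5 + 336.8 = 114.0
Primary income: -102.7 - 239.7 + 67.5 = -274.9
Secondary income: 204.6 - 63.7 = 140.9
Current account = 1632.9 + 114.0 + (-274.9) + 140.9 = 1612.9
(Excluded from the current account — financial account: increase in resident deposits held at foreign banks 64.9, inward foreign direct investment in the manufacturing sector 525.1.)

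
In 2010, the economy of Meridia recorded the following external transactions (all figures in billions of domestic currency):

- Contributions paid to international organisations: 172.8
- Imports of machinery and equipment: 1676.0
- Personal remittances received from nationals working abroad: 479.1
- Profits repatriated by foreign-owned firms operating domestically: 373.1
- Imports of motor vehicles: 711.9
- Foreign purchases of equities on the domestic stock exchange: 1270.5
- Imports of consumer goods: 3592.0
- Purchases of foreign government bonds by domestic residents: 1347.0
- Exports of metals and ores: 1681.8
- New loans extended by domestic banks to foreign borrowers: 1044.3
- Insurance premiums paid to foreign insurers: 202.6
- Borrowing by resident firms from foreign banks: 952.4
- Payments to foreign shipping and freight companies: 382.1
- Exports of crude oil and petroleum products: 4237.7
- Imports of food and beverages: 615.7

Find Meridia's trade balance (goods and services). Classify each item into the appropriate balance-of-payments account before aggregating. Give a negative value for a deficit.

Goods: -711.9 - 3592.0 - 1676.0 + 1681.8 + 4237.7 - 615.7 = -676.1
Services: -202.6 - 382.1 = -584.7
Trade balance = -676.1 + (-584.7) = -1260.8
(Excluded from the trade balance — secondary income: contributions paid to international organisations 172.8, personal remittances received from nationals working abroad 479.1; primary income: profits repatriated by foreign-owned firms operating domestically 373.1; financial account: foreign purchases of equities on the domestic stock exchange 1270.5, purchases of foreign government bonds by domestic residents 1347.0, new loans extended by domestic banks to foreign borrowers 1044.3, borrowing by resident firms from foreign banks 952.4.)

-1260.8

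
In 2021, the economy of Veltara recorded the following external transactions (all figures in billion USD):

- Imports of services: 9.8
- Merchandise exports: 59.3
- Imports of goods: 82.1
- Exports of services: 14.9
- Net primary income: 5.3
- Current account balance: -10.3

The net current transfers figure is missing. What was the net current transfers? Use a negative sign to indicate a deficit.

Current account = goods balance + services balance + net primary income + net secondary income
Sum of the known components = -12.4
Net current transfers = CA - (known components) = -10.3 - (-12.4) = 2.1

2.1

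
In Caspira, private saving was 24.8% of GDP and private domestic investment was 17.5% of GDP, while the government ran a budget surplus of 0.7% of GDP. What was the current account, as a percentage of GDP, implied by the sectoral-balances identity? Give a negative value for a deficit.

By the sectoral-balances identity, CA = (S_private - I) + (T - G).
Private balance = 24.8 - 17.5 = 7.3
Government balance (T - G) = 0.7
CA = 7.3 + 0.7 = 8.0

8.0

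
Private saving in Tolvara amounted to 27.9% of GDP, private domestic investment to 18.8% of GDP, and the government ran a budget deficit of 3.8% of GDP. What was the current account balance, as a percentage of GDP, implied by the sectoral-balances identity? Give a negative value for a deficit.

By the sectoral-balances identity, CA = (S_private - I) + (T - G).
Private balance = 27.9 - 18.8 = 9.1
Government balance (T - G) = -3.8
CA = 9.1 + (-3.8) = 5.3

5.3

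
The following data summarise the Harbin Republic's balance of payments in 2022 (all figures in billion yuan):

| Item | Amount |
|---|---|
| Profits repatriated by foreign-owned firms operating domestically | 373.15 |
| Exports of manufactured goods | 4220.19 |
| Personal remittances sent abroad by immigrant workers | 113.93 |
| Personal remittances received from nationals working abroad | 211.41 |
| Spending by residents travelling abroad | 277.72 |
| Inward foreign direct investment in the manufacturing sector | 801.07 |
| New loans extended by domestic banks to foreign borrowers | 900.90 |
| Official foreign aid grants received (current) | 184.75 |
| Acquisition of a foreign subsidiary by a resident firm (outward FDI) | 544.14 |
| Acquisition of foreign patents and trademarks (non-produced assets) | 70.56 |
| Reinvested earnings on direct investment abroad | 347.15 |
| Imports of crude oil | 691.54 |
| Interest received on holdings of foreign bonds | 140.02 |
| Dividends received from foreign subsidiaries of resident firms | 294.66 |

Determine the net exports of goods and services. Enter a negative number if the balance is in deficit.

3250.93

Goods: -691.54 + 4220.19 = 3528.65
Services: -277.72
Trade balance = 3528.65 + (-277.72) = 3250.93
(Excluded from the trade balance — primary income: profits repatriated by foreign-owned firms operating domestically 373.15, reinvested earnings on direct investment abroad 347.15, interest received on holdings of foreign bonds 140.02, dividends received from foreign subsidiaries of resident firms 294.66; secondary income: personal remittances sent abroad by immigrant workers 113.93, personal remittances received from nationals working abroad 211.41, official foreign aid grants received (current) 184.75; financial account: inward foreign direct investment in the manufacturing sector 801.07, new loans extended by domestic banks to foreign borrowers 900.90, acquisition of a foreign subsidiary by a resident firm (outward FDI) 544.14; capital account: acquisition of foreign patents and trademarks (non-produced assets) 70.56.)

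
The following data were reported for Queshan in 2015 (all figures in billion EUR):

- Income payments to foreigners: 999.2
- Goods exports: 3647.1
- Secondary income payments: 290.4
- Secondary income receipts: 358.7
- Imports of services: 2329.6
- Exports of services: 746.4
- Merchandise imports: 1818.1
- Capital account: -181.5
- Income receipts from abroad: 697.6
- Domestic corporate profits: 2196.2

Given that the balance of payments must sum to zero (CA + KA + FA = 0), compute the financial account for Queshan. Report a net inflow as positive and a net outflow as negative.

169.0

Goods balance = 3647.1 - 1818.1 = 1829.0
Services balance = 746.4 - 2329.6 = -1583.2
Trade balance (goods + services) = 1829.0 + (-1583.2) = 245.8
Net primary income = 697.6 - 999.2 = -301.6
Net secondary income = 358.7 - 290.4 = 68.3
Current account = 245.8 + (-301.6) + 68.3 = 12.5
Financial account = -(12.5 + (-181.5)) = 169.0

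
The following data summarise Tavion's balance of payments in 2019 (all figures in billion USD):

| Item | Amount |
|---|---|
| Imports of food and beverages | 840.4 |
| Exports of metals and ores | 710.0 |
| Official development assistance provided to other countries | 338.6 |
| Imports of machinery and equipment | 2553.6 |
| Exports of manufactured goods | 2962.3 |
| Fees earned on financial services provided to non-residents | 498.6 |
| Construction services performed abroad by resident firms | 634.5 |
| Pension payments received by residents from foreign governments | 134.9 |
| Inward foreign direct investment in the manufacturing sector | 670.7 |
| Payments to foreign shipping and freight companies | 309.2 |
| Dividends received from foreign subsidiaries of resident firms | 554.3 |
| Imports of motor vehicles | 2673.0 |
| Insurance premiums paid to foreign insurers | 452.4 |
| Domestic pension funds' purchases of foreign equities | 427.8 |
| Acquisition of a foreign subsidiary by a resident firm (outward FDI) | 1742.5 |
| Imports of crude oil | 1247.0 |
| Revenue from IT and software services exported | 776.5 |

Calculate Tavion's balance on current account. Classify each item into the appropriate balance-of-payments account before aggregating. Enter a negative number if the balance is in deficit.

-2143.1

Goods: -1247.0 + 710.0 - 840.4 - 2673.0 - 2553.6 + 2962.3 = -3641.7
Services: -452.4 + 776.5 + 498.6 + 634.5 - 309.2 = 1148.0
Primary income: 554.3
Secondary income: 134.9 - 338.6 = -203.7
Current account = (-3641.7) + 1148.0 + 554.3 + (-203.7) = -2143.1
(Excluded from the current account — financial account: inward foreign direct investment in the manufacturing sector 670.7, domestic pension funds' purchases of foreign equities 427.8, acquisition of a foreign subsidiary by a resident firm (outward FDI) 1742.5.)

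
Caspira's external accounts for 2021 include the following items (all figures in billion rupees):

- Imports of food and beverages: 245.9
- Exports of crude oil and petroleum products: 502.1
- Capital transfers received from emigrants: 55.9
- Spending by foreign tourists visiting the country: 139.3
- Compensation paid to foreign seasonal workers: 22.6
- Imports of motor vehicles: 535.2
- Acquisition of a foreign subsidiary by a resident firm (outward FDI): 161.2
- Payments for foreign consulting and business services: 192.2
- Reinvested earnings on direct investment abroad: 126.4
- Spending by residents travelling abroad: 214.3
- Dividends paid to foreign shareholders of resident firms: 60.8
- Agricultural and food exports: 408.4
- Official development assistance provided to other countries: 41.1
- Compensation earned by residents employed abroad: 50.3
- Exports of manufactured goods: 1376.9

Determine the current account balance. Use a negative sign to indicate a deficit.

Goods: -535.2 + 502.1 + 408.4 - 245.9 + 1376.9 = 1506.3
Services: -192.2 + 139.3 - 214.3 = -267.2
Primary income: 50.3 + 126.4 - 22.6 - 60.8 = 93.3
Secondary income: -41.1
Current account = 1506.3 + (-267.2) + 93.3 + (-41.1) = 1291.3
(Excluded from the current account — capital account: capital transfers received from emigrants 55.9; financial account: acquisition of a foreign subsidiary by a resident firm (outward FDI) 161.2.)

1291.3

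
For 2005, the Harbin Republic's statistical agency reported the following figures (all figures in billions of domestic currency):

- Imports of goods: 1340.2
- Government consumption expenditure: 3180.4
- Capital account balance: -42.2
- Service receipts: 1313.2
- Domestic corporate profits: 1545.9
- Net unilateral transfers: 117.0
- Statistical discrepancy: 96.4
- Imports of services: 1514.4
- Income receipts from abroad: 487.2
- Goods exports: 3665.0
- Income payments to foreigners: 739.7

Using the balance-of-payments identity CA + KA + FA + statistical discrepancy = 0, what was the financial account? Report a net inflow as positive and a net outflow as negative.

-2042.3

Goods balance = 3665.0 - 1340.2 = 2324.8
Services balance = 1313.2 - 1514.4 = -201.2
Trade balance (goods + services) = 2324.8 + (-201.2) = 2123.6
Net primary income = 487.2 - 739.7 = -252.5
Net secondary income = 117.0
Current account = 2123.6 + (-252.5) + 117.0 = 1988.1
Financial account = -(1988.1 + (-42.2) + 96.4) = -2042.3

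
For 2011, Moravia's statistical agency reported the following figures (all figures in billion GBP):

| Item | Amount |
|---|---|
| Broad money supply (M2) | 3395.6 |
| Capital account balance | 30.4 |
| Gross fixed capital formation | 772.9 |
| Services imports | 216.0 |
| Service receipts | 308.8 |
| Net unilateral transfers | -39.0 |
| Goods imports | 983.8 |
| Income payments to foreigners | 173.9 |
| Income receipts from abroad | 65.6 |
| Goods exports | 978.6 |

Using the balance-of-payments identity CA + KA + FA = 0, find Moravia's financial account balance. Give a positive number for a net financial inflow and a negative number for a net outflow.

Goods balance = 978.6 - 983.8 = -5.2
Services balance = 308.8 - 216.0 = 92.8
Trade balance (goods + services) = -5.2 + 92.8 = 87.6
Net primary income = 65.6 - 173.9 = -108.3
Net secondary income = -39.0
Current account = 87.6 + (-108.3) + (-39.0) = -59.7
Financial account = -(-59.7 + 30.4) = 29.3

29.3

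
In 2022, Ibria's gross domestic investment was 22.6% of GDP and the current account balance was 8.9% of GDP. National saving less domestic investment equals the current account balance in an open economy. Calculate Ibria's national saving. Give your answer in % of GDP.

31.5

S = I + CA = 22.6 + 8.9 = 31.5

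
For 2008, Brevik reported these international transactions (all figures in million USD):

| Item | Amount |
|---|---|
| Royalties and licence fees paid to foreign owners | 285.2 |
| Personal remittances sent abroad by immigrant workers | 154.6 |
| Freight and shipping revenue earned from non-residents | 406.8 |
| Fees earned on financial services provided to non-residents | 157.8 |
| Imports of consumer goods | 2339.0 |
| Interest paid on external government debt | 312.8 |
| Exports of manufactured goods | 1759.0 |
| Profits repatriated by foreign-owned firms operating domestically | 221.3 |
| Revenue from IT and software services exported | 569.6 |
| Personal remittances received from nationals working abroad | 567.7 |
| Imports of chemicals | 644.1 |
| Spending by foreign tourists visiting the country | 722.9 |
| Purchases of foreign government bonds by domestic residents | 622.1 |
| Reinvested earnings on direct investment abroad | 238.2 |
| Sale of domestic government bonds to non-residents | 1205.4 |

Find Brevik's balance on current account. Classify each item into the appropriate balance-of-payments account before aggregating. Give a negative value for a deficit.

465.0

Goods: -2339.0 - 644.1 + 1759.0 = -1224.1
Services: 157.8 - 285.2 + 406.8 + 569.6 + 722.9 = 1571.9
Primary income: 238.2 - 312.8 - 221.3 = -295.9
Secondary income: 567.7 - 154.6 = 413.1
Current account = (-1224.1) + 1571.9 + (-295.9) + 413.1 = 465.0
(Excluded from the current account — financial account: purchases of foreign government bonds by domestic residents 622.1, sale of domestic government bonds to non-residents 1205.4.)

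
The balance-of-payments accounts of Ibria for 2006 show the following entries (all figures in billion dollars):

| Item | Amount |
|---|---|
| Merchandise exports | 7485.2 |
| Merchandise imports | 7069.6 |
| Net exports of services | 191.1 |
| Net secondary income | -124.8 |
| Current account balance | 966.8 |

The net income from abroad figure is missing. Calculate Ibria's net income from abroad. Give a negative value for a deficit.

Current account = goods balance + services balance + net primary income + net secondary income
Sum of the known components = 481.9
Net income from abroad = CA - (known components) = 966.8 - 481.9 = 484.9

484.9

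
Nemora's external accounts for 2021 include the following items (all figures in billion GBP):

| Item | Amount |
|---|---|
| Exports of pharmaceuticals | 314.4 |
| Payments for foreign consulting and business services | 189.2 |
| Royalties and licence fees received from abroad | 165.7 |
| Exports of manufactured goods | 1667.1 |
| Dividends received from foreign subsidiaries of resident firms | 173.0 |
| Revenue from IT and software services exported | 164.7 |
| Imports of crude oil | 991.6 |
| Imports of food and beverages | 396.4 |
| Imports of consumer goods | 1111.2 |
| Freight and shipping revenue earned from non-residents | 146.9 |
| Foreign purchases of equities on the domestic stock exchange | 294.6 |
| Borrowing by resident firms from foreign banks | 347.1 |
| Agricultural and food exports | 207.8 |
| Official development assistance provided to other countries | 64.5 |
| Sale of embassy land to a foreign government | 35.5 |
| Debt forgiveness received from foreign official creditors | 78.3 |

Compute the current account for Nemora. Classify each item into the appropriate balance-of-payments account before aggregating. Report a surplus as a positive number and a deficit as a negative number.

Goods: 1667.1 - 991.6 - 1111.2 + 207.8 - 396.4 + 314.4 = -309.9
Services: -189.2 + 164.7 + 146.9 + 165.7 = 288.1
Primary income: 173.0
Secondary income: -64.5
Current account = (-309.9) + 288.1 + 173.0 + (-64.5) = 86.7
(Excluded from the current account — financial account: foreign purchases of equities on the domestic stock exchange 294.6, borrowing by resident firms from foreign banks 347.1; capital account: sale of embassy land to a foreign government 35.5, debt forgiveness received from foreign official creditors 78.3.)

86.7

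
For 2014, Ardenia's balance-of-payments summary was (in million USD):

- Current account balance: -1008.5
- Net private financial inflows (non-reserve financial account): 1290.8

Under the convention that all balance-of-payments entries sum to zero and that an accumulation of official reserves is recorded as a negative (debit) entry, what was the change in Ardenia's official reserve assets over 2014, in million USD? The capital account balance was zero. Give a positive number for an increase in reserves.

282.3

Official reserve transactions balance = -((-1008.5) + 1290.8) = -282.3
An accumulation of reserves is recorded as a debit (negative entry), so the change in the stock of reserves is the negative of that balance.
Change in official reserves = -(-282.3) = 282.3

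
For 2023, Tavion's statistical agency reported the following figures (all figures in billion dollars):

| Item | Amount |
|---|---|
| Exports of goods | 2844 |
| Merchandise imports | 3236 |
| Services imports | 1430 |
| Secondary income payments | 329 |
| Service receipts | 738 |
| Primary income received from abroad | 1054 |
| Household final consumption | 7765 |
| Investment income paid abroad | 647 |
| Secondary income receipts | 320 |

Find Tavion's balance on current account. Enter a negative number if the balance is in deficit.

-686

Goods balance = 2844 - 3236 = -392
Services balance = 738 - 1430 = -692
Trade balance (goods + services) = -392 + (-692) = -1084
Net primary income = 1054 - 647 = 407
Net secondary income = 320 - 329 = -9
Current account = -1084 + 407 + (-9) = -686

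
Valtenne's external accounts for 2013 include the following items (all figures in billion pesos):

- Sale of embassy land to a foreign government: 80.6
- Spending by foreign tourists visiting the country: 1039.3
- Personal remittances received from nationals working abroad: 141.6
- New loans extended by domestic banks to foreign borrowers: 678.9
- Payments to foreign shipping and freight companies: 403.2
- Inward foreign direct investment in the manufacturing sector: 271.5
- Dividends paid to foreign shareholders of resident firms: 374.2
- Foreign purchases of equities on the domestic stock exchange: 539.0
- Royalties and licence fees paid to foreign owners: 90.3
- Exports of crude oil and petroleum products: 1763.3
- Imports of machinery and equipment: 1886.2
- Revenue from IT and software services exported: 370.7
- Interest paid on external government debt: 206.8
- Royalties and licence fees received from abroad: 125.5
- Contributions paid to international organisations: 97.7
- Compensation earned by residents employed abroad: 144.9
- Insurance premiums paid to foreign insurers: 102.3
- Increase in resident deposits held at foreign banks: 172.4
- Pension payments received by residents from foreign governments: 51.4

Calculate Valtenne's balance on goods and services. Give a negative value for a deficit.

Goods: -1886.2 + 1763.3 = -122.9
Services: 125.5 + 1039.3 - 102.3 - 403.2 - 90.3 + 370.7 = 939.7
Trade balance = -122.9 + 939.7 = 816.8
(Excluded from the trade balance — capital account: sale of embassy land to a foreign government 80.6; secondary income: personal remittances received from nationals working abroad 141.6, contributions paid to international organisations 97.7, pension payments received by residents from foreign governments 51.4; financial account: new loans extended by domestic banks to foreign borrowers 678.9, inward foreign direct investment in the manufacturing sector 271.5, foreign purchases of equities on the domestic stock exchange 539.0, increase in resident deposits held at foreign banks 172.4; primary income: dividends paid to foreign shareholders of resident firms 374.2, interest paid on external government debt 206.8, compensation earned by residents employed abroad 144.9.)

816.8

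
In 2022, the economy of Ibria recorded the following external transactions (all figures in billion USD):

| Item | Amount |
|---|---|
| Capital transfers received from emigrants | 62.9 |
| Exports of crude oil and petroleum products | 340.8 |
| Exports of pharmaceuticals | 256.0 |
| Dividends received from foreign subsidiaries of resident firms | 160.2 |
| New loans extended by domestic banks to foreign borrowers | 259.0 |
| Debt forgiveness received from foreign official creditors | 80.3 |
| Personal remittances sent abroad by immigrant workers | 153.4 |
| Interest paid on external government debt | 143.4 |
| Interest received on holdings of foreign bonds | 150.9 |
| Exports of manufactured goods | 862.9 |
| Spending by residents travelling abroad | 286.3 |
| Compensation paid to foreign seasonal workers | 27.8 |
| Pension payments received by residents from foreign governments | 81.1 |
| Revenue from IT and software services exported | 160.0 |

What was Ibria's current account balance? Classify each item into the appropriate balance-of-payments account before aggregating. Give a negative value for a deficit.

1401.0

Goods: 256.0 + 340.8 + 862.9 = 1459.7
Services: -286.3 + 160.0 = -126.3
Primary income: -143.4 + 160.2 - 27.8 + 150.9 = 139.9
Secondary income: -153.4 + 81.1 = -72.3
Current account = 1459.7 + (-126.3) + 139.9 + (-72.3) = 1401.0
(Excluded from the current account — capital account: capital transfers received from emigrants 62.9, debt forgiveness received from foreign official creditors 80.3; financial account: new loans extended by domestic banks to foreign borrowers 259.0.)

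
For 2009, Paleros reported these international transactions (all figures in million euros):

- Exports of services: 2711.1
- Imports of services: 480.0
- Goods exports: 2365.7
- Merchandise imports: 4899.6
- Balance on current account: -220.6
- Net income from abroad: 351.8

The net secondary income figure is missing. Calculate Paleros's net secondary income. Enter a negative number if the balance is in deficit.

-269.6

Current account = goods balance + services balance + net primary income + net secondary income
Sum of the known components = 49.0
Net secondary income = CA - (known components) = -220.6 - 49.0 = -269.6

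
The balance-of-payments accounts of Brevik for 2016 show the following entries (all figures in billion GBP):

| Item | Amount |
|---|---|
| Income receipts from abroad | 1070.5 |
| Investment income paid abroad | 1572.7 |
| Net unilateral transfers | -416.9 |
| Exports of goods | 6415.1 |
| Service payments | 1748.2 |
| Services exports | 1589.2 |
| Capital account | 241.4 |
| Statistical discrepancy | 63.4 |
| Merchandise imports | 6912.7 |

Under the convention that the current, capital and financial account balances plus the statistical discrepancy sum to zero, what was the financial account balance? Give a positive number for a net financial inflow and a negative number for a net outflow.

Goods balance = 6415.1 - 6912.7 = -497.6
Services balance = 1589.2 - 1748.2 = -159.0
Trade balance (goods + services) = -497.6 + (-159.0) = -656.6
Net primary income = 1070.5 - 1572.7 = -502.2
Net secondary income = -416.9
Current account = -656.6 + (-502.2) + (-416.9) = -1575.7
Financial account = -(-1575.7 + 241.4 + 63.4) = 1270.9

1270.9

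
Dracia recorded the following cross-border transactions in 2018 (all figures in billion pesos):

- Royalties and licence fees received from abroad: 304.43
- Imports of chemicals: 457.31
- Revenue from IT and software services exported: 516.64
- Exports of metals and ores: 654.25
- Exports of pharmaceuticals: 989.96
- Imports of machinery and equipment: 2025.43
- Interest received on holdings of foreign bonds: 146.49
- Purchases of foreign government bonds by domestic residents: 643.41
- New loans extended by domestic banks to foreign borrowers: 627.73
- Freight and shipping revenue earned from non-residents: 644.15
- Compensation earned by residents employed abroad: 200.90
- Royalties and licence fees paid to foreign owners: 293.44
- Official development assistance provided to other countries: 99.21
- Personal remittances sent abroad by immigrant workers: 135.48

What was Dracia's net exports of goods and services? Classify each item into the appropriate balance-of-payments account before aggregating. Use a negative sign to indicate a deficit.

Goods: 654.25 - 457.31 - 2025.43 + 989.96 = -838.53
Services: 304.43 - 293.44 + 516.64 + 644.15 = 1171.78
Trade balance = -838.53 + 1171.78 = 333.25
(Excluded from the trade balance — primary income: interest received on holdings of foreign bonds 146.49, compensation earned by residents employed abroad 200.90; financial account: purchases of foreign government bonds by domestic residents 643.41, new loans extended by domestic banks to foreign borrowers 627.73; secondary income: official development assistance provided to other countries 99.21, personal remittances sent abroad by immigrant workers 135.48.)

333.25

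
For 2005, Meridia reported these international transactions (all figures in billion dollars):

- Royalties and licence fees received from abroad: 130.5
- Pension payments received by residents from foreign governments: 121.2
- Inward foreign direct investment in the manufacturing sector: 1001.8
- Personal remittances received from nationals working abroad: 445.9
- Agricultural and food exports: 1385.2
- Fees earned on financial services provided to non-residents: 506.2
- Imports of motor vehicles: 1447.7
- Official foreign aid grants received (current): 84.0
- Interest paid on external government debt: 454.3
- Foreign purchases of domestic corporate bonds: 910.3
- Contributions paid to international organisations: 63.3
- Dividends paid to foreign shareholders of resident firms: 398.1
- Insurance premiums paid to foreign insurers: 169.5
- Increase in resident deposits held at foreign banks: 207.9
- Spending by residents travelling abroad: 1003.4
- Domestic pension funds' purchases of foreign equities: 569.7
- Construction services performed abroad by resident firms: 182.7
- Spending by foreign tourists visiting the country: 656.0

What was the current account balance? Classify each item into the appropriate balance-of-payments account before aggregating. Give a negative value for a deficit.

-24.6

Goods: 1385.2 - 1447.7 = -62.5
Services: -1003.4 + 506.2 - 169.5 + 656.0 + 182.7 + 130.5 = 302.5
Primary income: -398.1 - 454.3 = -852.4
Secondary income: 445.9 + 121.2 - 63.3 + 84.0 = 587.8
Current account = (-62.5) + 302.5 + (-852.4) + 587.8 = -24.6
(Excluded from the current account — financial account: inward foreign direct investment in the manufacturing sector 1001.8, foreign purchases of domestic corporate bonds 910.3, increase in resident deposits held at foreign banks 207.9, domestic pension funds' purchases of foreign equities 569.7.)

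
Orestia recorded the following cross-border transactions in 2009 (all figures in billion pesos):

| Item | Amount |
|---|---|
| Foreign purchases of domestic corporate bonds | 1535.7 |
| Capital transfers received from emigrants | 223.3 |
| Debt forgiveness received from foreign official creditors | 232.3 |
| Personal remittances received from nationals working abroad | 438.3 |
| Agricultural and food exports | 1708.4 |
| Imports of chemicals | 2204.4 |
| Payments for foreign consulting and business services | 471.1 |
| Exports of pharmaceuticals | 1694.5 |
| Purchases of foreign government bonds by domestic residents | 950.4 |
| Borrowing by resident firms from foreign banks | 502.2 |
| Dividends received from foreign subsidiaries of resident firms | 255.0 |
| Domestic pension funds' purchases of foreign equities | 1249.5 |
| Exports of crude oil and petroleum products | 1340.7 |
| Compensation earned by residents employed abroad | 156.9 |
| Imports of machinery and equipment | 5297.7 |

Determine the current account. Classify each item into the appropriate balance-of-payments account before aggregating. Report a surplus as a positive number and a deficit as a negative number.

-2379.4

Goods: 1694.5 - 5297.7 + 1708.4 + 1340.7 - 2204.4 = -2758.5
Services: -471.1
Primary income: 255.0 + 156.9 = 411.9
Secondary income: 438.3
Current account = (-2758.5) + (-471.1) + 411.9 + 438.3 = -2379.4
(Excluded from the current account — financial account: foreign purchases of domestic corporate bonds 1535.7, purchases of foreign government bonds by domestic residents 950.4, borrowing by resident firms from foreign banks 502.2, domestic pension funds' purchases of foreign equities 1249.5; capital account: capital transfers received from emigrants 223.3, debt forgiveness received from foreign official creditors 232.3.)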